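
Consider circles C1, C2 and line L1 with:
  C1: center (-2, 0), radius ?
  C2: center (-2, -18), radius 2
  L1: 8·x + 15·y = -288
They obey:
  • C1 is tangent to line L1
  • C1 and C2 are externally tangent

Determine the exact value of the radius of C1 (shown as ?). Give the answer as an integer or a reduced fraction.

16

1. [C1‖L1]  r_C1² − 256 = 0  ⇒  r_C1 = 16 (r>0 drops 1)
2. [ext C1·C2]  r_C1² + 4r_C1 − 320 = 0  ⇒  r_C1 = 16 (r>0 drops 1)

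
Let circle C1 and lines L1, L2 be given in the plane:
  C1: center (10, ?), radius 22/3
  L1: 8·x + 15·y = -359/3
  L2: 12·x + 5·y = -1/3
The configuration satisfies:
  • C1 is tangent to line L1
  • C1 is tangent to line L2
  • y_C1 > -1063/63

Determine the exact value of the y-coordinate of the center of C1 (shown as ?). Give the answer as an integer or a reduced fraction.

1. [C1‖L1]  y_C1² + (1198/45)y_C1 + 973/9 = 0  ⇒  y_C1 = -973/45 or -5
2. [C1‖L2]  y_C1² + (722/15)y_C1 + 647/3 = 0  ⇒  y_C1 = -647/15 or -5

-5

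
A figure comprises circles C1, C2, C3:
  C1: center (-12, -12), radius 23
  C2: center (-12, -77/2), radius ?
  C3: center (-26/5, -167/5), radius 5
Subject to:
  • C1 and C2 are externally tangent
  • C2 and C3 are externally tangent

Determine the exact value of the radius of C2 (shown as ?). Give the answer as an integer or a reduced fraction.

1. [ext C1·C2]  r_C2² + 46r_C2 − 693/4 = 0  ⇒  r_C2 = 7/2 (r>0 drops 1)
2. [ext C2·C3]  r_C2² + 10r_C2 − 189/4 = 0  ⇒  r_C2 = 7/2 (r>0 drops 1)

7/2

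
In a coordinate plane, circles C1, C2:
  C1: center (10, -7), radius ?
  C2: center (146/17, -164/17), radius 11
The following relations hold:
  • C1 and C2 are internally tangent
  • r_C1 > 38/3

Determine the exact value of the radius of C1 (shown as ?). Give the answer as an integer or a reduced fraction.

1. [int C1,C2]  r_C1² − 22r_C1 + 112 = 0  ⇒  r_C1 = 8 or 14
2. given r_C1 > 38/3: keep 14

14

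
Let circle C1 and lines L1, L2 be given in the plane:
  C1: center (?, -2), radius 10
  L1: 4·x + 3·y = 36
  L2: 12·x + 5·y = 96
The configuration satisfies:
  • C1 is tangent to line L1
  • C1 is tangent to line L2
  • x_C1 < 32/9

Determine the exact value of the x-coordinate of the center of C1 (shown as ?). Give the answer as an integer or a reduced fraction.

1. [C1‖L1]  x_C1² − 21x_C1 − 46 = 0  ⇒  x_C1 = -2 or 23
2. [C1‖L2]  x_C1² − (53/3)x_C1 − 118/3 = 0  ⇒  x_C1 = -2 or 59/3

-2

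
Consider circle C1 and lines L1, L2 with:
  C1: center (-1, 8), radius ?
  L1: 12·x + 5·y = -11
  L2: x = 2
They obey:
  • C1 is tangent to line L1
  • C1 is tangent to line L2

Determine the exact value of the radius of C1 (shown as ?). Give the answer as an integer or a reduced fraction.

3

1. [C1‖L1]  r_C1² − 9 = 0  ⇒  r_C1 = 3 (r>0 drops 1)
2. [C1‖L2]  r_C1² − 9 = 0  ⇒  r_C1 = 3 (r>0 drops 1)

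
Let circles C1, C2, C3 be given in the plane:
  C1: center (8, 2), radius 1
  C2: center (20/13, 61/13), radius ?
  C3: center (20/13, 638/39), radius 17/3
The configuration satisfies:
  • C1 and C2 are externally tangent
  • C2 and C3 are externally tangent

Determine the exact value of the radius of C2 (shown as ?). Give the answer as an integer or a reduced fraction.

1. [ext C1·C2]  r_C2² + 2r_C2 − 48 = 0  ⇒  r_C2 = 6 (r>0 drops 1)
2. [ext C2·C3]  r_C2² + (34/3)r_C2 − 104 = 0  ⇒  r_C2 = 6 (r>0 drops 1)

6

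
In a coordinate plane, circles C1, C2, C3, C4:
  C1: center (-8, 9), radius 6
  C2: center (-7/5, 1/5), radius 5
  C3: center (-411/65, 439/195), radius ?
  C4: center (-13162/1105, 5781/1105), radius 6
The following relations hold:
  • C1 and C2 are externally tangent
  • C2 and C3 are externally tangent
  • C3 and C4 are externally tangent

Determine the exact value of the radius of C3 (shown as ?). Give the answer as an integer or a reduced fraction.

1. [ext C2·C3]  r_C3² + 10r_C3 − 31/9 = 0  ⇒  r_C3 = 1/3 (r>0 drops 1)
2. [ext C3·C4]  r_C3² + 12r_C3 − 37/9 = 0  ⇒  r_C3 = 1/3 (r>0 drops 1)

1/3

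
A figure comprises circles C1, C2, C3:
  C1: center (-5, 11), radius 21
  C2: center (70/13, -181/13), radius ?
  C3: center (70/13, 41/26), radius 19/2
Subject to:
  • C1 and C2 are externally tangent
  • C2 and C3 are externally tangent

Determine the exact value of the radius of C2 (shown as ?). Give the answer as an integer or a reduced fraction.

6

1. [ext C1·C2]  r_C2² + 42r_C2 − 288 = 0  ⇒  r_C2 = 6 (r>0 drops 1)
2. [ext C2·C3]  r_C2² + 19r_C2 − 150 = 0  ⇒  r_C2 = 6 (r>0 drops 1)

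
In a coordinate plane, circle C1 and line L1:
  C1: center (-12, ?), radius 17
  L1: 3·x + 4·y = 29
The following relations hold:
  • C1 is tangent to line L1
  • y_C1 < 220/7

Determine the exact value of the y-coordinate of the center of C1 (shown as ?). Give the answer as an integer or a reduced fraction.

1. [C1‖L1]  y_C1² − (65/2)y_C1 − 375/2 = 0  ⇒  y_C1 = -5 or 75/2
2. given y_C1 < 220/7: keep -5

-5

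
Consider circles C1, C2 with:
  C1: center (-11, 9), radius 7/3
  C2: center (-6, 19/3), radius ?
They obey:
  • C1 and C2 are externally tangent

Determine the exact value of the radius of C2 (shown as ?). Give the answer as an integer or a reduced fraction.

1. [ext C1·C2]  r_C2² + (14/3)r_C2 − 80/3 = 0  ⇒  r_C2 = 10/3 (r>0 drops 1)

10/3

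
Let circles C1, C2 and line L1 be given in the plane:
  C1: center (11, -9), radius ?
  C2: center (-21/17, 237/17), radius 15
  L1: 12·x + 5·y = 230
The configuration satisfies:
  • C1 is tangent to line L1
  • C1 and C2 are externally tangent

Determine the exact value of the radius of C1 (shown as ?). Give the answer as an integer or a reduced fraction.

1. [C1‖L1]  r_C1² − 121 = 0  ⇒  r_C1 = 11 (r>0 drops 1)
2. [ext C1·C2]  r_C1² + 30r_C1 − 451 = 0  ⇒  r_C1 = 11 (r>0 drops 1)

11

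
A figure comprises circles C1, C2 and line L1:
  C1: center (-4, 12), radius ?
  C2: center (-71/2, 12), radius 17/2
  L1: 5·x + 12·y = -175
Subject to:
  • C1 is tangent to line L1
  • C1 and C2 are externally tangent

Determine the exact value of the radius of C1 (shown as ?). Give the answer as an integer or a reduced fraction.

1. [C1‖L1]  r_C1² − 529 = 0  ⇒  r_C1 = 23 (r>0 drops 1)
2. [ext C1·C2]  r_C1² + 17r_C1 − 920 = 0  ⇒  r_C1 = 23 (r>0 drops 1)

23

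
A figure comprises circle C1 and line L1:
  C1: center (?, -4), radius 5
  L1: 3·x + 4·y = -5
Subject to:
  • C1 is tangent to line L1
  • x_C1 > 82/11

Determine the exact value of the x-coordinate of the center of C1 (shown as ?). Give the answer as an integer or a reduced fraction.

12

1. [C1‖L1]  x_C1² − (22/3)x_C1 − 56 = 0  ⇒  x_C1 = -14/3 or 12
2. given x_C1 > 82/11: keep 12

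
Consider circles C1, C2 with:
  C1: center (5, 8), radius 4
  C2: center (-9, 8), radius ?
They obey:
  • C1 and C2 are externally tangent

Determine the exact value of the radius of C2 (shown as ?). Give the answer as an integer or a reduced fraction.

10

1. [ext C1·C2]  r_C2² + 8r_C2 − 180 = 0  ⇒  r_C2 = 10 (r>0 drops 1)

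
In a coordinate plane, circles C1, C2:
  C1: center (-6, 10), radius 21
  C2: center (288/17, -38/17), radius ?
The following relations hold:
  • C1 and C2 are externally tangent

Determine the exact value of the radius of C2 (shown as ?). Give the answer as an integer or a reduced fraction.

5

1. [ext C1·C2]  r_C2² + 42r_C2 − 235 = 0  ⇒  r_C2 = 5 (r>0 drops 1)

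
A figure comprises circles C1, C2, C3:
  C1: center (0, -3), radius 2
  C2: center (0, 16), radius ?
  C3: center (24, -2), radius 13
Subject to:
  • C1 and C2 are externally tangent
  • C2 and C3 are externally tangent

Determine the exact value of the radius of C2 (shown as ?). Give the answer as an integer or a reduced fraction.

17

1. [ext C1·C2]  r_C2² + 4r_C2 − 357 = 0  ⇒  r_C2 = 17 (r>0 drops 1)
2. [ext C2·C3]  r_C2² + 26r_C2 − 731 = 0  ⇒  r_C2 = 17 (r>0 drops 1)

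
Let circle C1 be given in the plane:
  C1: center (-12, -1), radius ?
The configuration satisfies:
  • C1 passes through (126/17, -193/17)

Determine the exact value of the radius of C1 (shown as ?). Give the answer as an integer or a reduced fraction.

1. [C1∋P]  r_C1² − 484 = 0  ⇒  r_C1 = 22 (r>0 drops 1)

22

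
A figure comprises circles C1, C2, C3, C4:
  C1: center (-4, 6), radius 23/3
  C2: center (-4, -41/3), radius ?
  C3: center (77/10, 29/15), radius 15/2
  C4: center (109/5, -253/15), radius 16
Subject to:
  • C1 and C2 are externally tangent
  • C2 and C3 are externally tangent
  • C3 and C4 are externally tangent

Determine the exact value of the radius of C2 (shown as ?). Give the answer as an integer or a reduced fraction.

1. [ext C1·C2]  r_C2² + (46/3)r_C2 − 328 = 0  ⇒  r_C2 = 12 (r>0 drops 1)
2. [ext C2·C3]  r_C2² + 15r_C2 − 324 = 0  ⇒  r_C2 = 12 (r>0 drops 1)

12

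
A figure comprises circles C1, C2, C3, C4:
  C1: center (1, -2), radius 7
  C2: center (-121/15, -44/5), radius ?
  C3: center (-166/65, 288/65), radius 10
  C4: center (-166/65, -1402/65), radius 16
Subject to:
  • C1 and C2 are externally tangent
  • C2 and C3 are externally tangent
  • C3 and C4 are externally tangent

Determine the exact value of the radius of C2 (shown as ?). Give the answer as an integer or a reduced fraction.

1. [ext C1·C2]  r_C2² + 14r_C2 − 715/9 = 0  ⇒  r_C2 = 13/3 (r>0 drops 1)
2. [ext C2·C3]  r_C2² + 20r_C2 − 949/9 = 0  ⇒  r_C2 = 13/3 (r>0 drops 1)

13/3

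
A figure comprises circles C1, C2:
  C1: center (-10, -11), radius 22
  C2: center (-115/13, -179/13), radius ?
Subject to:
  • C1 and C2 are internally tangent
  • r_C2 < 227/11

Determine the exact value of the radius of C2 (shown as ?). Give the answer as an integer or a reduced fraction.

1. [int C1,C2]  r_C2² − 44r_C2 + 475 = 0  ⇒  r_C2 = 19 or 25
2. given r_C2 < 227/11: keep 19

19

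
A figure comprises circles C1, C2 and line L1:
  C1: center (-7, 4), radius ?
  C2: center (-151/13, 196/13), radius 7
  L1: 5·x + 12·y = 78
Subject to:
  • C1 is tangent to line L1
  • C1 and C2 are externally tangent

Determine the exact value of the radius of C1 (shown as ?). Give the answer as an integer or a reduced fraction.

1. [C1‖L1]  r_C1² − 25 = 0  ⇒  r_C1 = 5 (r>0 drops 1)
2. [ext C1·C2]  r_C1² + 14r_C1 − 95 = 0  ⇒  r_C1 = 5 (r>0 drops 1)

5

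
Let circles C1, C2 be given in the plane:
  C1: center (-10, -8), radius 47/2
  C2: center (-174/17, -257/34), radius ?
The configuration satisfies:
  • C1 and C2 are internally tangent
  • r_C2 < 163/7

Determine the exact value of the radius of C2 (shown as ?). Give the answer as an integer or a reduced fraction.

23

1. [int C1,C2]  r_C2² − 47r_C2 + 552 = 0  ⇒  r_C2 = 23 or 24
2. given r_C2 < 163/7: keep 23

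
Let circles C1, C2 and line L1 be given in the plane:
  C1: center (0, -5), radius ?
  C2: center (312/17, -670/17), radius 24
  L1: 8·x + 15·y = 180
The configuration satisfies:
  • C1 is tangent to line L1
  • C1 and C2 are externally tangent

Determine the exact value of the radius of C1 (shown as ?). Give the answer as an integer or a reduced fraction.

1. [C1‖L1]  r_C1² − 225 = 0  ⇒  r_C1 = 15 (r>0 drops 1)
2. [ext C1·C2]  r_C1² + 48r_C1 − 945 = 0  ⇒  r_C1 = 15 (r>0 drops 1)

15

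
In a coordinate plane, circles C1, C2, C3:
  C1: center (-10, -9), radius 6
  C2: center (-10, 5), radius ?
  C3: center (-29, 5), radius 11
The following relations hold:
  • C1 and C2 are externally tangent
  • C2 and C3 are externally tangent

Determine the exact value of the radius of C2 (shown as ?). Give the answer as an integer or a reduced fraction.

8

1. [ext C1·C2]  r_C2² + 12r_C2 − 160 = 0  ⇒  r_C2 = 8 (r>0 drops 1)
2. [ext C2·C3]  r_C2² + 22r_C2 − 240 = 0  ⇒  r_C2 = 8 (r>0 drops 1)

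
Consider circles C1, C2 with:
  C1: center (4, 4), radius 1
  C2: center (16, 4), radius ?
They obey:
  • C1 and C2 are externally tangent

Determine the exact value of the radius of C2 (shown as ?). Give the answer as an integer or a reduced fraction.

1. [ext C1·C2]  r_C2² + 2r_C2 − 143 = 0  ⇒  r_C2 = 11 (r>0 drops 1)

11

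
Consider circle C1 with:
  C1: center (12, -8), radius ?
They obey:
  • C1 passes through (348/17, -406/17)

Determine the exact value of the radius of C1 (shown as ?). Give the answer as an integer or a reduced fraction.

1. [C1∋P]  r_C1² − 324 = 0  ⇒  r_C1 = 18 (r>0 drops 1)

18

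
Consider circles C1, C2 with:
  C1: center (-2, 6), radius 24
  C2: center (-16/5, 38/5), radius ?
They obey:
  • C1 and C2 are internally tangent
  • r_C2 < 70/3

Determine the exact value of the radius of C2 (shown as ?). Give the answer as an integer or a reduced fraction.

22

1. [int C1,C2]  r_C2² − 48r_C2 + 572 = 0  ⇒  r_C2 = 22 or 26
2. given r_C2 < 70/3: keep 22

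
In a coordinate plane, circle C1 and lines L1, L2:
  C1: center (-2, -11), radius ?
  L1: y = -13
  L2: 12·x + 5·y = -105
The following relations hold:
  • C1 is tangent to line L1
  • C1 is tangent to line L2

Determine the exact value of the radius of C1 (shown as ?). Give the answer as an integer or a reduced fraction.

2

1. [C1‖L1]  r_C1² − 4 = 0  ⇒  r_C1 = 2 (r>0 drops 1)
2. [C1‖L2]  r_C1² − 4 = 0  ⇒  r_C1 = 2 (r>0 drops 1)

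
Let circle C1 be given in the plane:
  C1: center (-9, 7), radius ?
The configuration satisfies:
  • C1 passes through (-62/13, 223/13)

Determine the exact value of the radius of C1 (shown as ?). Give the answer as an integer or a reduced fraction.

11

1. [C1∋P]  r_C1² − 121 = 0  ⇒  r_C1 = 11 (r>0 drops 1)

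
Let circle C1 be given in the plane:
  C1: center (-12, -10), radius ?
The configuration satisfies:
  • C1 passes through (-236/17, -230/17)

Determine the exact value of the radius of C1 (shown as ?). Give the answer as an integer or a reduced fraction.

1. [C1∋P]  r_C1² − 16 = 0  ⇒  r_C1 = 4 (r>0 drops 1)

4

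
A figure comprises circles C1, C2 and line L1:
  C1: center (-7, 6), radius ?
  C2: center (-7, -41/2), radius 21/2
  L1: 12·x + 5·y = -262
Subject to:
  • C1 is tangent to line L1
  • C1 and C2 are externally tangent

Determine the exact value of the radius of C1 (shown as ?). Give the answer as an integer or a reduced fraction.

16

1. [C1‖L1]  r_C1² − 256 = 0  ⇒  r_C1 = 16 (r>0 drops 1)
2. [ext C1·C2]  r_C1² + 21r_C1 − 592 = 0  ⇒  r_C1 = 16 (r>0 drops 1)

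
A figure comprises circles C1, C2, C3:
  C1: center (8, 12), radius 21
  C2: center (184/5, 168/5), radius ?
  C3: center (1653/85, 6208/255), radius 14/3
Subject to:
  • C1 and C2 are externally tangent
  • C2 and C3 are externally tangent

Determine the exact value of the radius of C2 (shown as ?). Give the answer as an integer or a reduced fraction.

1. [ext C1·C2]  r_C2² + 42r_C2 − 855 = 0  ⇒  r_C2 = 15 (r>0 drops 1)
2. [ext C2·C3]  r_C2² + (28/3)r_C2 − 365 = 0  ⇒  r_C2 = 15 (r>0 drops 1)

15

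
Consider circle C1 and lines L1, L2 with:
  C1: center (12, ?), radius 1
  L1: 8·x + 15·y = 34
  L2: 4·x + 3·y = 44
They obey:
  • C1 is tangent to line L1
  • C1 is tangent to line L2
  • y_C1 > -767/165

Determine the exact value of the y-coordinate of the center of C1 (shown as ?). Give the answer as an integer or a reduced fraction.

-3

1. [C1‖L1]  y_C1² + (124/15)y_C1 + 79/5 = 0  ⇒  y_C1 = -79/15 or -3
2. [C1‖L2]  y_C1² + (8/3)y_C1 − 1 = 0  ⇒  y_C1 = -3 or 1/3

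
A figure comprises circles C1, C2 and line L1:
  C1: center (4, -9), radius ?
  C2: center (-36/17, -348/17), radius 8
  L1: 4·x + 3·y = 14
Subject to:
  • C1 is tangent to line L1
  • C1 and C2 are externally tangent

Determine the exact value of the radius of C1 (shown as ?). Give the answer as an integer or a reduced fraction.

1. [C1‖L1]  r_C1² − 25 = 0  ⇒  r_C1 = 5 (r>0 drops 1)
2. [ext C1·C2]  r_C1² + 16r_C1 − 105 = 0  ⇒  r_C1 = 5 (r>0 drops 1)

5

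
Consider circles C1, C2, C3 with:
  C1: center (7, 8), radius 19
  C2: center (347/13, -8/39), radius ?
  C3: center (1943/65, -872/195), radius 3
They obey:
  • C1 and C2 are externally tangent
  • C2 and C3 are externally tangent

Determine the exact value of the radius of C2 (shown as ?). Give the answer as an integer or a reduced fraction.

7/3

1. [ext C1·C2]  r_C2² + 38r_C2 − 847/9 = 0  ⇒  r_C2 = 7/3 (r>0 drops 1)
2. [ext C2·C3]  r_C2² + 6r_C2 − 175/9 = 0  ⇒  r_C2 = 7/3 (r>0 drops 1)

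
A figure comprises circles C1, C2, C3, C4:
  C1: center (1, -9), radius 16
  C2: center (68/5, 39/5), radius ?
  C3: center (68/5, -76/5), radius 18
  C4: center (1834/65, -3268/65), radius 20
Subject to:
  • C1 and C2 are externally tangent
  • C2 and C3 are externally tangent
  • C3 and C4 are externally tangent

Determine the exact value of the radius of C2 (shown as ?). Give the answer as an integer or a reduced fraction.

1. [ext C1·C2]  r_C2² + 32r_C2 − 185 = 0  ⇒  r_C2 = 5 (r>0 drops 1)
2. [ext C2·C3]  r_C2² + 36r_C2 − 205 = 0  ⇒  r_C2 = 5 (r>0 drops 1)

5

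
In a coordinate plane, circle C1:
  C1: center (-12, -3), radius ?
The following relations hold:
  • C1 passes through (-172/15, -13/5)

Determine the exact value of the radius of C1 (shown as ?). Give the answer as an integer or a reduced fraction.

1. [C1∋P]  r_C1² − 4/9 = 0  ⇒  r_C1 = 2/3 (r>0 drops 1)

2/3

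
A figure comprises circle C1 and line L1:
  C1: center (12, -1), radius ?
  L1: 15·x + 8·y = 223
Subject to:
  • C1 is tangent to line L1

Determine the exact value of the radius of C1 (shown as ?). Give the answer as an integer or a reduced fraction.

3

1. [C1‖L1]  r_C1² − 9 = 0  ⇒  r_C1 = 3 (r>0 drops 1)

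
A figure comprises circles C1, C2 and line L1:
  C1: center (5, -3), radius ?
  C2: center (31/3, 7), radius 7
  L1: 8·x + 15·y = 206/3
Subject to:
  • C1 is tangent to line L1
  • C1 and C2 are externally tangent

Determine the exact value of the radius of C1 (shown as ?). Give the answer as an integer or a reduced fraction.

13/3

1. [C1‖L1]  r_C1² − 169/9 = 0  ⇒  r_C1 = 13/3 (r>0 drops 1)
2. [ext C1·C2]  r_C1² + 14r_C1 − 715/9 = 0  ⇒  r_C1 = 13/3 (r>0 drops 1)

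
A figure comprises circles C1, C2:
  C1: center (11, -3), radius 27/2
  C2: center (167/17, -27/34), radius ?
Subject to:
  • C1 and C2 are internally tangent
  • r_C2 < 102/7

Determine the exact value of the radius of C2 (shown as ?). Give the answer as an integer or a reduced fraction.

1. [int C1,C2]  r_C2² − 27r_C2 + 176 = 0  ⇒  r_C2 = 11 or 16
2. given r_C2 < 102/7: keep 11

11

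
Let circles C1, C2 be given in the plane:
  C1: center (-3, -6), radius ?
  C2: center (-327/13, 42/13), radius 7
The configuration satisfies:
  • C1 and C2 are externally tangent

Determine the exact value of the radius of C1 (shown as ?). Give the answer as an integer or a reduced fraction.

17

1. [ext C1·C2]  r_C1² + 14r_C1 − 527 = 0  ⇒  r_C1 = 17 (r>0 drops 1)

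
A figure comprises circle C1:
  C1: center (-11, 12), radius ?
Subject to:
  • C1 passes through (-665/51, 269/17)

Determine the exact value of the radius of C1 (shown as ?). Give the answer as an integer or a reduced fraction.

1. [C1∋P]  r_C1² − 169/9 = 0  ⇒  r_C1 = 13/3 (r>0 drops 1)

13/3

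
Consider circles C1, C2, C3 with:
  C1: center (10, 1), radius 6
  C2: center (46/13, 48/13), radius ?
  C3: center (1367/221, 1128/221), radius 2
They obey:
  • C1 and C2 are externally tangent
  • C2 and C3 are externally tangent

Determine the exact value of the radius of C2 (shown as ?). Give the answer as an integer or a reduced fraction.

1. [ext C1·C2]  r_C2² + 12r_C2 − 13 = 0  ⇒  r_C2 = 1 (r>0 drops 1)
2. [ext C2·C3]  r_C2² + 4r_C2 − 5 = 0  ⇒  r_C2 = 1 (r>0 drops 1)

1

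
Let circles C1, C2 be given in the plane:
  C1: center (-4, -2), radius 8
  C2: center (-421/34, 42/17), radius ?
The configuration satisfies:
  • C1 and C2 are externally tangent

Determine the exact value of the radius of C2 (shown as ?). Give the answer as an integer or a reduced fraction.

3/2

1. [ext C1·C2]  r_C2² + 16r_C2 − 105/4 = 0  ⇒  r_C2 = 3/2 (r>0 drops 1)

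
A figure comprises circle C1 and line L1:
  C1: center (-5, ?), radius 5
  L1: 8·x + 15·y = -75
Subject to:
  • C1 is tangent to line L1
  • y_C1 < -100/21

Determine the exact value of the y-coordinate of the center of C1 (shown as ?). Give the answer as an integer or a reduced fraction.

-8

1. [C1‖L1]  y_C1² + (14/3)y_C1 − 80/3 = 0  ⇒  y_C1 = -8 or 10/3
2. given y_C1 < -100/21: keep -8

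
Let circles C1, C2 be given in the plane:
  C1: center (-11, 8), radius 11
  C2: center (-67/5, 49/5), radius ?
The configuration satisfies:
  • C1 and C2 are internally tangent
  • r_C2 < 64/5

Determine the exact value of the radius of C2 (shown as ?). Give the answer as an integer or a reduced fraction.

1. [int C1,C2]  r_C2² − 22r_C2 + 112 = 0  ⇒  r_C2 = 8 or 14
2. given r_C2 < 64/5: keep 8

8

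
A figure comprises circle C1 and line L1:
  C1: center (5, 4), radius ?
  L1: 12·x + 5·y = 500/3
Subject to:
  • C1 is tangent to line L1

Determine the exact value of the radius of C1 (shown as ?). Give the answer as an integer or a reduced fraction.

20/3

1. [C1‖L1]  r_C1² − 400/9 = 0  ⇒  r_C1 = 20/3 (r>0 drops 1)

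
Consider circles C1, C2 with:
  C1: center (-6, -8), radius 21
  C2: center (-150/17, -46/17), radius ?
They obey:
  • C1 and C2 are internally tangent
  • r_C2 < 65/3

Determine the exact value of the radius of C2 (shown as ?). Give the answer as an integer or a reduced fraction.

1. [int C1,C2]  r_C2² − 42r_C2 + 405 = 0  ⇒  r_C2 = 15 or 27
2. given r_C2 < 65/3: keep 15

15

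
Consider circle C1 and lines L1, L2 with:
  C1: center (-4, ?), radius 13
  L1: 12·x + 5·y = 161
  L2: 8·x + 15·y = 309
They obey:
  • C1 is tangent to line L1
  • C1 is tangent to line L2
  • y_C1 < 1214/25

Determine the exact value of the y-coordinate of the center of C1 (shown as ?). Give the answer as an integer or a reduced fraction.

8

1. [C1‖L1]  y_C1² − (418/5)y_C1 + 3024/5 = 0  ⇒  y_C1 = 8 or 378/5
2. [C1‖L2]  y_C1² − (682/15)y_C1 + 4496/15 = 0  ⇒  y_C1 = 8 or 562/15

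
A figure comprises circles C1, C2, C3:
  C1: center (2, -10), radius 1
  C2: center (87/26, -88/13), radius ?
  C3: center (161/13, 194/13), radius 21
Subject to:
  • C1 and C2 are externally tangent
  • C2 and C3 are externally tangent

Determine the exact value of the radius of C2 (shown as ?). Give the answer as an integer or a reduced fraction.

1. [ext C1·C2]  r_C2² + 2r_C2 − 45/4 = 0  ⇒  r_C2 = 5/2 (r>0 drops 1)
2. [ext C2·C3]  r_C2² + 42r_C2 − 445/4 = 0  ⇒  r_C2 = 5/2 (r>0 drops 1)

5/2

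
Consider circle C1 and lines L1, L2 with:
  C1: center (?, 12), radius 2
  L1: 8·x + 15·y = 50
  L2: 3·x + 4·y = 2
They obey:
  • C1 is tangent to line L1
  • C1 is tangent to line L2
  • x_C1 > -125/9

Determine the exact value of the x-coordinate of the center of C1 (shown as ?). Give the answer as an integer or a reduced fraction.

-12

1. [C1‖L1]  x_C1² + (65/2)x_C1 + 246 = 0  ⇒  x_C1 = -41/2 or -12
2. [C1‖L2]  x_C1² + (92/3)x_C1 + 224 = 0  ⇒  x_C1 = -56/3 or -12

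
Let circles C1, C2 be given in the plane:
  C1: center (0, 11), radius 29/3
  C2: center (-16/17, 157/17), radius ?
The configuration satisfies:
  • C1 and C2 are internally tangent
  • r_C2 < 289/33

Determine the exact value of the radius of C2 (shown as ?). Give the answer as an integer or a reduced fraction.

1. [int C1,C2]  r_C2² − (58/3)r_C2 + 805/9 = 0  ⇒  r_C2 = 23/3 or 35/3
2. given r_C2 < 289/33: keep 23/3

23/3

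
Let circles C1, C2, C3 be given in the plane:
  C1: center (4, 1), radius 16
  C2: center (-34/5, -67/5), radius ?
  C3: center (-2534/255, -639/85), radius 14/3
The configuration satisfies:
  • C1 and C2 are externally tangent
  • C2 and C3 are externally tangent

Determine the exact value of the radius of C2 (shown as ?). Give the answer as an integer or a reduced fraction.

2

1. [ext C1·C2]  r_C2² + 32r_C2 − 68 = 0  ⇒  r_C2 = 2 (r>0 drops 1)
2. [ext C2·C3]  r_C2² + (28/3)r_C2 − 68/3 = 0  ⇒  r_C2 = 2 (r>0 drops 1)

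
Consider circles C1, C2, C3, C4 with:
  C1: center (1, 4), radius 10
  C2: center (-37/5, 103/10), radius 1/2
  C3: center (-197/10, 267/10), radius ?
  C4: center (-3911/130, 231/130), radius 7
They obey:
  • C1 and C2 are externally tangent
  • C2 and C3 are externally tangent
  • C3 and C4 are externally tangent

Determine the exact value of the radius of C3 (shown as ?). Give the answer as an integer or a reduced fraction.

1. [ext C2·C3]  r_C3² + 1r_C3 − 420 = 0  ⇒  r_C3 = 20 (r>0 drops 1)
2. [ext C3·C4]  r_C3² + 14r_C3 − 680 = 0  ⇒  r_C3 = 20 (r>0 drops 1)

20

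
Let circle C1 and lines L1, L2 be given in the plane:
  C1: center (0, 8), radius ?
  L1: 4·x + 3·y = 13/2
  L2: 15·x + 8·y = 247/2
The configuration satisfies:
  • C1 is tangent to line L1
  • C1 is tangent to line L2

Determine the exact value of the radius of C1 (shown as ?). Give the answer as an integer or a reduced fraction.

1. [C1‖L1]  r_C1² − 49/4 = 0  ⇒  r_C1 = 7/2 (r>0 drops 1)
2. [C1‖L2]  r_C1² − 49/4 = 0  ⇒  r_C1 = 7/2 (r>0 drops 1)

7/2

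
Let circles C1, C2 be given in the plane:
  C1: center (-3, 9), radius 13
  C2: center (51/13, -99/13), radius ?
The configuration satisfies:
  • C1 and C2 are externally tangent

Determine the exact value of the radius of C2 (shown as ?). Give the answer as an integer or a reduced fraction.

1. [ext C1·C2]  r_C2² + 26r_C2 − 155 = 0  ⇒  r_C2 = 5 (r>0 drops 1)

5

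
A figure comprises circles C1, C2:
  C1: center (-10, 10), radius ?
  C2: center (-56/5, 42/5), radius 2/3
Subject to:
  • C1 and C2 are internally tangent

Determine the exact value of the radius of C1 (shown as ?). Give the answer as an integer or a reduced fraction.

8/3

1. [int C1,C2]  r_C1² − (4/3)r_C1 − 32/9 = 0  ⇒  r_C1 = 8/3 (r>0 drops 1)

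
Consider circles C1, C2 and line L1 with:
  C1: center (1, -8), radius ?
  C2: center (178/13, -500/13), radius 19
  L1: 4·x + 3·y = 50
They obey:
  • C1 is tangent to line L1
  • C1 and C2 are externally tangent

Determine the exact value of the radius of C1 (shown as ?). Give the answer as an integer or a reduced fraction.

1. [C1‖L1]  r_C1² − 196 = 0  ⇒  r_C1 = 14 (r>0 drops 1)
2. [ext C1·C2]  r_C1² + 38r_C1 − 728 = 0  ⇒  r_C1 = 14 (r>0 drops 1)

14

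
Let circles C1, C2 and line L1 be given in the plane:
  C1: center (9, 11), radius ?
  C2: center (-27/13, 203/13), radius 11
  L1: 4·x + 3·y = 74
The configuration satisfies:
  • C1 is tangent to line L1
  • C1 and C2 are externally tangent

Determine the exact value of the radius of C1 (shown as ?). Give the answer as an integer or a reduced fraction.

1

1. [C1‖L1]  r_C1² − 1 = 0  ⇒  r_C1 = 1 (r>0 drops 1)
2. [ext C1·C2]  r_C1² + 22r_C1 − 23 = 0  ⇒  r_C1 = 1 (r>0 drops 1)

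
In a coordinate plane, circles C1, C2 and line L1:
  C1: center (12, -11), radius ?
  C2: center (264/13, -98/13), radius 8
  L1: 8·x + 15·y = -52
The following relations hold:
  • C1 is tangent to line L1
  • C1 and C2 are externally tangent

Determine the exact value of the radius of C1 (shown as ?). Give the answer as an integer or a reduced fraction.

1

1. [C1‖L1]  r_C1² − 1 = 0  ⇒  r_C1 = 1 (r>0 drops 1)
2. [ext C1·C2]  r_C1² + 16r_C1 − 17 = 0  ⇒  r_C1 = 1 (r>0 drops 1)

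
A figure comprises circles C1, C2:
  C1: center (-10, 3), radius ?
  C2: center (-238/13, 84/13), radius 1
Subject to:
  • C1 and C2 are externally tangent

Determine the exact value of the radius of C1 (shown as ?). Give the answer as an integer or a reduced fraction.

8

1. [ext C1·C2]  r_C1² + 2r_C1 − 80 = 0  ⇒  r_C1 = 8 (r>0 drops 1)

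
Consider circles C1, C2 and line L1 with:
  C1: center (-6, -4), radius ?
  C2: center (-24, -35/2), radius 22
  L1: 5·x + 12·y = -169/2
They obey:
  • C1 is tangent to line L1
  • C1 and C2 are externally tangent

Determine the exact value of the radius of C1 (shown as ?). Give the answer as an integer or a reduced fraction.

1/2

1. [C1‖L1]  r_C1² − 1/4 = 0  ⇒  r_C1 = 1/2 (r>0 drops 1)
2. [ext C1·C2]  r_C1² + 44r_C1 − 89/4 = 0  ⇒  r_C1 = 1/2 (r>0 drops 1)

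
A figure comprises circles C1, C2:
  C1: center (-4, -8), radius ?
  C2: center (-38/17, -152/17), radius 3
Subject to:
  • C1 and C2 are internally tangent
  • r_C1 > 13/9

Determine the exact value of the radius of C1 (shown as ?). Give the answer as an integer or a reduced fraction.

1. [int C1,C2]  r_C1² − 6r_C1 + 5 = 0  ⇒  r_C1 = 1 or 5
2. given r_C1 > 13/9: keep 5

5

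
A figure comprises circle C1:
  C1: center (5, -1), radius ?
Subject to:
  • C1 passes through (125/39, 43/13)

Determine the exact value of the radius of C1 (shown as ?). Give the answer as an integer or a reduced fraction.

14/3

1. [C1∋P]  r_C1² − 196/9 = 0  ⇒  r_C1 = 14/3 (r>0 drops 1)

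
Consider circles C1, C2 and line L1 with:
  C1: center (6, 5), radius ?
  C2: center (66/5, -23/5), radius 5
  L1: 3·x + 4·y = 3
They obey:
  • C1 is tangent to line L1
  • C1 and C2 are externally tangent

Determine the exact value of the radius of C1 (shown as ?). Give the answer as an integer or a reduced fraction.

7

1. [C1‖L1]  r_C1² − 49 = 0  ⇒  r_C1 = 7 (r>0 drops 1)
2. [ext C1·C2]  r_C1² + 10r_C1 − 119 = 0  ⇒  r_C1 = 7 (r>0 drops 1)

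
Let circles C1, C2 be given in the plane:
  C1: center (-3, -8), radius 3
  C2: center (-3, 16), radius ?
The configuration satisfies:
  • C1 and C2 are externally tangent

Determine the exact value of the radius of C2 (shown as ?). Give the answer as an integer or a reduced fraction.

21

1. [ext C1·C2]  r_C2² + 6r_C2 − 567 = 0  ⇒  r_C2 = 21 (r>0 drops 1)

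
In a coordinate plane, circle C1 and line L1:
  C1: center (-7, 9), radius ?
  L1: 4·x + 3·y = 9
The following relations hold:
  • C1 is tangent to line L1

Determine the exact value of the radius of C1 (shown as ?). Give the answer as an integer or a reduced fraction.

1. [C1‖L1]  r_C1² − 4 = 0  ⇒  r_C1 = 2 (r>0 drops 1)

2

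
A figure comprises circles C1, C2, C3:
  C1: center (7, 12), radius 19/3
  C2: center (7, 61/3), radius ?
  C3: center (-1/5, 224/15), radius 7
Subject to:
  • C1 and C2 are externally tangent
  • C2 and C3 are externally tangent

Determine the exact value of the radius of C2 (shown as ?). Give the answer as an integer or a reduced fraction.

2

1. [ext C1·C2]  r_C2² + (38/3)r_C2 − 88/3 = 0  ⇒  r_C2 = 2 (r>0 drops 1)
2. [ext C2·C3]  r_C2² + 14r_C2 − 32 = 0  ⇒  r_C2 = 2 (r>0 drops 1)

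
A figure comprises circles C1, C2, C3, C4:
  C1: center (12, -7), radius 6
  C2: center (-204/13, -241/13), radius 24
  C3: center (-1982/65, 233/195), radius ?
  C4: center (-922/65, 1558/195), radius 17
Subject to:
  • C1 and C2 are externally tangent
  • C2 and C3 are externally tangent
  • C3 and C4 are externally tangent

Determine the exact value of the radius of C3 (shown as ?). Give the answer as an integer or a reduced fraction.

1. [ext C2·C3]  r_C3² + 48r_C3 − 292/9 = 0  ⇒  r_C3 = 2/3 (r>0 drops 1)
2. [ext C3·C4]  r_C3² + 34r_C3 − 208/9 = 0  ⇒  r_C3 = 2/3 (r>0 drops 1)

2/3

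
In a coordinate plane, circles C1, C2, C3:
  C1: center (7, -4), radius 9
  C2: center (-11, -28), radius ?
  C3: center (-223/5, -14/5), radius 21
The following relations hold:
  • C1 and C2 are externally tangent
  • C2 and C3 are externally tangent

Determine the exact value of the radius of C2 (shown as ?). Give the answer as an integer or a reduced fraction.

21

1. [ext C1·C2]  r_C2² + 18r_C2 − 819 = 0  ⇒  r_C2 = 21 (r>0 drops 1)
2. [ext C2·C3]  r_C2² + 42r_C2 − 1323 = 0  ⇒  r_C2 = 21 (r>0 drops 1)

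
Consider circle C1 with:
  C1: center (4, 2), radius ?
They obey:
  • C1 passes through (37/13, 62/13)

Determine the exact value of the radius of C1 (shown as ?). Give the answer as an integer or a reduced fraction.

3

1. [C1∋P]  r_C1² − 9 = 0  ⇒  r_C1 = 3 (r>0 drops 1)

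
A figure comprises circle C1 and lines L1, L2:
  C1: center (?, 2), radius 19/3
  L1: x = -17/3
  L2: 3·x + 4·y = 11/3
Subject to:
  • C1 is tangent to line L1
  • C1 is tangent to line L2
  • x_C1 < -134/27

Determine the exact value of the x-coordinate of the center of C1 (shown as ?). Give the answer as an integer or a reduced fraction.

1. [C1‖L1]  x_C1² + (34/3)x_C1 − 8 = 0  ⇒  x_C1 = -12 or 2/3
2. [C1‖L2]  x_C1² + (26/9)x_C1 − 328/3 = 0  ⇒  x_C1 = -12 or 82/9

-12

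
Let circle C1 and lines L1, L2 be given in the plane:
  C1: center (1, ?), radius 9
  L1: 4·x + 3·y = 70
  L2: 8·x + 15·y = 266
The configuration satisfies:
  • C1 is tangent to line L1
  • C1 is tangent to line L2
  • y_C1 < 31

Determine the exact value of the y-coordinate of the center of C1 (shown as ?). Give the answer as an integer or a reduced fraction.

1. [C1‖L1]  y_C1² − 44y_C1 + 259 = 0  ⇒  y_C1 = 7 or 37
2. [C1‖L2]  y_C1² − (172/5)y_C1 + 959/5 = 0  ⇒  y_C1 = 7 or 137/5

7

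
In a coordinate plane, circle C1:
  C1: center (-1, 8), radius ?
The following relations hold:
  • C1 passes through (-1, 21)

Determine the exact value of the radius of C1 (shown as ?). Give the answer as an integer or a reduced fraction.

13

1. [C1∋P]  r_C1² − 169 = 0  ⇒  r_C1 = 13 (r>0 drops 1)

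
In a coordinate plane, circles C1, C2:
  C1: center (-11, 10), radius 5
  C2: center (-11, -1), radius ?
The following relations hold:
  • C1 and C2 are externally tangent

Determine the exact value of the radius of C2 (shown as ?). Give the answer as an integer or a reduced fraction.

6

1. [ext C1·C2]  r_C2² + 10r_C2 − 96 = 0  ⇒  r_C2 = 6 (r>0 drops 1)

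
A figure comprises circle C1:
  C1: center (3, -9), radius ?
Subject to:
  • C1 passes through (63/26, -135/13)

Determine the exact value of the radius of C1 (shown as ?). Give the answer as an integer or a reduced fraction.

1. [C1∋P]  r_C1² − 9/4 = 0  ⇒  r_C1 = 3/2 (r>0 drops 1)

3/2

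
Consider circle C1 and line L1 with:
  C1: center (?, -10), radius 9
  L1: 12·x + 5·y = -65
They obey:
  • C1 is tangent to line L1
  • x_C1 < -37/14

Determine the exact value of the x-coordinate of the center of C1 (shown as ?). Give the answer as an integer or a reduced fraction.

-11

1. [C1‖L1]  x_C1² + (5/2)x_C1 − 187/2 = 0  ⇒  x_C1 = -11 or 17/2
2. given x_C1 < -37/14: keep -11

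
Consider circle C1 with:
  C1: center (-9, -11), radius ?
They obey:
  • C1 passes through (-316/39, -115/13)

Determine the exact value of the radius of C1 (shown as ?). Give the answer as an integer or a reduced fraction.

7/3

1. [C1∋P]  r_C1² − 49/9 = 0  ⇒  r_C1 = 7/3 (r>0 drops 1)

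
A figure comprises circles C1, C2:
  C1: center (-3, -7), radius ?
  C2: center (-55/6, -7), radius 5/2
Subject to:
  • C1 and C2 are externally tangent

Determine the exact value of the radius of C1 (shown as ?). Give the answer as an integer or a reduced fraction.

11/3

1. [ext C1·C2]  r_C1² + 5r_C1 − 286/9 = 0  ⇒  r_C1 = 11/3 (r>0 drops 1)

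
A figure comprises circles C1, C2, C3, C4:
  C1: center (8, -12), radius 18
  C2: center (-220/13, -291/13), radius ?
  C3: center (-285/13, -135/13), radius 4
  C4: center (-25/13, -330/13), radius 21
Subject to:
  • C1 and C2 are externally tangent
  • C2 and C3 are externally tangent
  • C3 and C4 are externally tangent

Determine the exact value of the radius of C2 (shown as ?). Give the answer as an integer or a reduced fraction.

9

1. [ext C1·C2]  r_C2² + 36r_C2 − 405 = 0  ⇒  r_C2 = 9 (r>0 drops 1)
2. [ext C2·C3]  r_C2² + 8r_C2 − 153 = 0  ⇒  r_C2 = 9 (r>0 drops 1)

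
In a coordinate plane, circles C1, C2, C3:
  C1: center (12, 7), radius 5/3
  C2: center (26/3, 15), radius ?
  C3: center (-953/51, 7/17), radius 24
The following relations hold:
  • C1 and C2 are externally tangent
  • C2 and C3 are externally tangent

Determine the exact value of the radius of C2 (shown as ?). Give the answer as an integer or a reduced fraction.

1. [ext C1·C2]  r_C2² + (10/3)r_C2 − 217/3 = 0  ⇒  r_C2 = 7 (r>0 drops 1)
2. [ext C2·C3]  r_C2² + 48r_C2 − 385 = 0  ⇒  r_C2 = 7 (r>0 drops 1)

7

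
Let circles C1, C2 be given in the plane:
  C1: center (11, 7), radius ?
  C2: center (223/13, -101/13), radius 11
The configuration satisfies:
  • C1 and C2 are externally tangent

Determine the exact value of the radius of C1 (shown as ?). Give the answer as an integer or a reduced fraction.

5

1. [ext C1·C2]  r_C1² + 22r_C1 − 135 = 0  ⇒  r_C1 = 5 (r>0 drops 1)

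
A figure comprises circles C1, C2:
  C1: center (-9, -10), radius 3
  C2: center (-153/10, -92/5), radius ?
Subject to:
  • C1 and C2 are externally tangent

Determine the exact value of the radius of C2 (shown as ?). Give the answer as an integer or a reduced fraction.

15/2

1. [ext C1·C2]  r_C2² + 6r_C2 − 405/4 = 0  ⇒  r_C2 = 15/2 (r>0 drops 1)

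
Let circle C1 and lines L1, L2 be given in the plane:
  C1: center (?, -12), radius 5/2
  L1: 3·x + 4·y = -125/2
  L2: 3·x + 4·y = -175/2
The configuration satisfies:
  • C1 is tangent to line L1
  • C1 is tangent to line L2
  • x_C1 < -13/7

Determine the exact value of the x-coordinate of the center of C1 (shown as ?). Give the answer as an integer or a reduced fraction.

1. [C1‖L1]  x_C1² + (29/3)x_C1 + 6 = 0  ⇒  x_C1 = -9 or -2/3
2. [C1‖L2]  x_C1² + (79/3)x_C1 + 156 = 0  ⇒  x_C1 = -52/3 or -9

-9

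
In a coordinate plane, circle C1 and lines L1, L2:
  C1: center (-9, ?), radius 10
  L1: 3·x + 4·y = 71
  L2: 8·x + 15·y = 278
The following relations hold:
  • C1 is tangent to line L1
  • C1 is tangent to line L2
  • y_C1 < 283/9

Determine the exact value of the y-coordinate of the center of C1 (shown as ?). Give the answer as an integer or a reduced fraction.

1. [C1‖L1]  y_C1² − 49y_C1 + 444 = 0  ⇒  y_C1 = 12 or 37
2. [C1‖L2]  y_C1² − (140/3)y_C1 + 416 = 0  ⇒  y_C1 = 12 or 104/3

12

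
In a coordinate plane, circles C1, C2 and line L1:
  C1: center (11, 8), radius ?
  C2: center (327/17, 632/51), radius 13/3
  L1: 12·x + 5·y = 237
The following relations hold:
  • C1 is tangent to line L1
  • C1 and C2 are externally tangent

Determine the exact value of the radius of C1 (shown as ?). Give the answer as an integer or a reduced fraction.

1. [C1‖L1]  r_C1² − 25 = 0  ⇒  r_C1 = 5 (r>0 drops 1)
2. [ext C1·C2]  r_C1² + (26/3)r_C1 − 205/3 = 0  ⇒  r_C1 = 5 (r>0 drops 1)

5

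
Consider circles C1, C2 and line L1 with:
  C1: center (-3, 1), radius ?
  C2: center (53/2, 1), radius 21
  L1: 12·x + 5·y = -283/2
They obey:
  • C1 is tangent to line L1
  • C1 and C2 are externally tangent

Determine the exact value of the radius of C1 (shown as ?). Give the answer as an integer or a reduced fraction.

17/2

1. [C1‖L1]  r_C1² − 289/4 = 0  ⇒  r_C1 = 17/2 (r>0 drops 1)
2. [ext C1·C2]  r_C1² + 42r_C1 − 1717/4 = 0  ⇒  r_C1 = 17/2 (r>0 drops 1)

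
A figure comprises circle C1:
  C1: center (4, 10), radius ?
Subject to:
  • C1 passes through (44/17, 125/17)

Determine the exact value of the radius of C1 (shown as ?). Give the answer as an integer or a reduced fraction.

3

1. [C1∋P]  r_C1² − 9 = 0  ⇒  r_C1 = 3 (r>0 drops 1)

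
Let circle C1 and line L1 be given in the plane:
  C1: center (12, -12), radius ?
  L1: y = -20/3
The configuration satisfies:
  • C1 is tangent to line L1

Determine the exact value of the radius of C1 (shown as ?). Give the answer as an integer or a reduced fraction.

1. [C1‖L1]  r_C1² − 256/9 = 0  ⇒  r_C1 = 16/3 (r>0 drops 1)

16/3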